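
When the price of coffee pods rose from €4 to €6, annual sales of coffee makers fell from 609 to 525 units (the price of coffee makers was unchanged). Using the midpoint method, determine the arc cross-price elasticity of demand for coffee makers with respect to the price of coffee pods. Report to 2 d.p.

ΔQ_A = 525 − 609 = -84; ΔP_B = 6 − 4 = 2.
Midpoints: Q̄_A = 567.0, P̄_B = 5.00.
ε = (ΔQ_A/Q̄_A)/(ΔP_B/P̄_B) = (-84/567.0)/(2/5.00) ≈ -0.37.
ε < 0: coffee makers and coffee pods are complements.

-0.37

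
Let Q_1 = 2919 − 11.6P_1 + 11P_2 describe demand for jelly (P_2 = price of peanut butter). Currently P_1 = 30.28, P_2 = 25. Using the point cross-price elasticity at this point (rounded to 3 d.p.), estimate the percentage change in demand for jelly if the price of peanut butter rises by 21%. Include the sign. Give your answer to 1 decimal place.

At P_1 = 30.28, P_2 = 25: Q_1 = 2842.752.
∂Q_1/∂P_2 = 11.
ε = (∂Q_1/∂P_2)(P_2/Q_1) = 11.0000 × 25/2842.752 ≈ 0.097.
%ΔQ_1 ≈ ε × %ΔP_2 = 0.097 × (21%) = 2.0%.

2.0%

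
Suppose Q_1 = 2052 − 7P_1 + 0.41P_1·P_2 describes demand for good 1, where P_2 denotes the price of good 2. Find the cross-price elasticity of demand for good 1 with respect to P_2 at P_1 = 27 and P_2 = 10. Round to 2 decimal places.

At P_1 = 27 and P_2 = 10: Q_1 = 1973.7.
∂Q_1/∂P_2 = 0.41P_1 = 0.41(27) = 11.0700.
ε = (∂Q_1/∂P_2)(P_2/Q_1) = 11.0700 × (10/1973.7) ≈ 0.06.

0.06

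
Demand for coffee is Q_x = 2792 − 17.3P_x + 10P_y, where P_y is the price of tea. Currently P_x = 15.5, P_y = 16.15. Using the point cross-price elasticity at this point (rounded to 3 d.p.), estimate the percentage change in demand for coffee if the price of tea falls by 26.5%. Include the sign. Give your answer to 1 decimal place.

-1.6%

At P_x = 15.5, P_y = 16.15: Q_x = 2685.35.
∂Q_x/∂P_y = 10.
ε = (∂Q_x/∂P_y)(P_y/Q_x) = 10.0000 × 16.15/2685.35 ≈ 0.060.
%ΔQ_x ≈ ε × %ΔP_y = 0.060 × (-26.5%) = -1.6%.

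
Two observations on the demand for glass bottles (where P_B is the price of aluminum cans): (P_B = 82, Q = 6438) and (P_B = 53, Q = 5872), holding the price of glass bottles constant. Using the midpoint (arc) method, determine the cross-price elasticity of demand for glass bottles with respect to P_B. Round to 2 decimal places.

ΔQ_A = 5872 − 6438 = -566; ΔP_B = 53 − 82 = -29.
Midpoints: Q̄_A = 6155.0, P̄_B = 67.50.
ε = (ΔQ_A/Q̄_A)/(ΔP_B/P̄_B) = (-566/6155.0)/(-29/67.50) ≈ 0.21.
ε > 0: glass bottles and aluminum cans are substitutes.

0.21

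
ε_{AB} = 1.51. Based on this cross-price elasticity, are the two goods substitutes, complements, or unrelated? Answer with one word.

substitutes

ε = 1.51 > 0, so a higher price of good B raises demand for good A: substitutes.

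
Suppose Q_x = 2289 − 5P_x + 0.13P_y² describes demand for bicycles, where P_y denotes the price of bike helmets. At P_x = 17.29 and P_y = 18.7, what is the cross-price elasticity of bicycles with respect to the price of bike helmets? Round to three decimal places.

0.040

At P_x = 17.29 and P_y = 18.7: Q_x = 2248.010.
∂Q_x/∂P_y = 0.26P_y = 0.26(18.7) = 4.8620.
ε = (∂Q_x/∂P_y)(P_y/Q_x) = 4.8620 × (18.7/2248.010) ≈ 0.040.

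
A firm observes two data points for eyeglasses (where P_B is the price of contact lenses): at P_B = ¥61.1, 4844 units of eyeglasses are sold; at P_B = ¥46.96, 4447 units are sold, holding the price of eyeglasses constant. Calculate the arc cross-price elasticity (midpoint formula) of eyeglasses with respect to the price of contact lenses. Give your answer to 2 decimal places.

0.33

ΔQ_A = 4447 − 4844 = -397; ΔP_B = 46.96 − 61.1 = -14.14.
Midpoints: Q̄_A = 4645.5, P̄_B = 54.03.
ε = (ΔQ_A/Q̄_A)/(ΔP_B/P̄_B) = (-397/4645.5)/(-14.14/54.03) ≈ 0.33.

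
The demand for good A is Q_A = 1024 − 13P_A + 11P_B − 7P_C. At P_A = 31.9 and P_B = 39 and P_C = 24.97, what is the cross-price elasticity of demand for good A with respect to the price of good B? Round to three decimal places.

At P_A = 31.9 and P_B = 39 and P_C = 24.97: Q_A = 863.51.
∂Q_A/∂P_B = 11.
ε = (∂Q_A/∂P_B)(P_B/Q_A) = 11 × (39/863.51) ≈ 0.497.

0.497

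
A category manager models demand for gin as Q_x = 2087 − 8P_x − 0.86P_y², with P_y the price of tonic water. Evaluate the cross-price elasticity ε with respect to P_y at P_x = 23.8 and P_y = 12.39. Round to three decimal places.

At P_x = 23.8 and P_y = 12.39: Q_x = 1764.580.
∂Q_x/∂P_y = -1.72P_y = -1.72(12.39) = -21.3108.
ε = (∂Q_x/∂P_y)(P_y/Q_x) = -21.3108 × (12.39/1764.580) ≈ -0.150.
ε < 0: complements.

-0.150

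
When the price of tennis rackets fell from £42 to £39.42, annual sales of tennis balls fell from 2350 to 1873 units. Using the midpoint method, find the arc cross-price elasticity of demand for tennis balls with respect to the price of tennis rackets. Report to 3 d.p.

3.565

ΔQ_A = 1873 − 2350 = -477; ΔP_B = 39.42 − 42 = -2.58.
Midpoints: Q̄_A = 2111.5, P̄_B = 40.71.
ε = (ΔQ_A/Q̄_A)/(ΔP_B/P̄_B) = (-477/2111.5)/(-2.58/40.71) ≈ 3.565.
ε > 0: tennis balls and tennis rackets are substitutes.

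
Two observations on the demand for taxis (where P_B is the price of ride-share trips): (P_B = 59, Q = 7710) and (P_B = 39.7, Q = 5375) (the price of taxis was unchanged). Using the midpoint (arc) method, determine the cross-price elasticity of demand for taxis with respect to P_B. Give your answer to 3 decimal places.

0.913

ΔQ_A = 5375 − 7710 = -2335; ΔP_B = 39.7 − 59 = -19.3.
Midpoints: Q̄_A = 6542.5, P̄_B = 49.35.
ε = (ΔQ_A/Q̄_A)/(ΔP_B/P̄_B) = (-2335/6542.5)/(-19.3/49.35) ≈ 0.913.
ε > 0: taxis and ride-share trips are substitutes.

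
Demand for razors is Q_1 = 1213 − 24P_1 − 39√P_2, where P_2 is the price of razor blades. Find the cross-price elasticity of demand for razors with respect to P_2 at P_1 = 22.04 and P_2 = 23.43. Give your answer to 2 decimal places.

-0.19

At P_1 = 22.04 and P_2 = 23.43: Q_1 = 495.262.
∂Q_1/∂P_2 = -39/(2√P_2) = -39/(2√23.43) = -4.0285.
ε = (∂Q_1/∂P_2)(P_2/Q_1) = -4.0285 × (23.43/495.262) ≈ -0.19.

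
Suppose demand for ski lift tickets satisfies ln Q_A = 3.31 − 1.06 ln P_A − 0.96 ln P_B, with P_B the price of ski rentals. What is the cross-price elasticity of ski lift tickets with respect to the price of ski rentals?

-0.96

In a log-linear (constant-elasticity) demand function, the coefficient on ln P_B is the cross-price elasticity.
ε = -0.96. Negative, so ski lift tickets and ski rentals are complements.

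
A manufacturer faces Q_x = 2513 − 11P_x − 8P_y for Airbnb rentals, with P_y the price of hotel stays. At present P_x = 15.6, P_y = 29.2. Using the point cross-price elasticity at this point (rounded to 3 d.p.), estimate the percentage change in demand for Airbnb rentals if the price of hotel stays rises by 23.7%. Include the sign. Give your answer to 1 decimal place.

-2.6%

At P_x = 15.6, P_y = 29.2: Q_x = 2107.8.
∂Q_x/∂P_y = -8.
ε = (∂Q_x/∂P_y)(P_y/Q_x) = -8.0000 × 29.2/2107.8 ≈ -0.111.
%ΔQ_x ≈ ε × %ΔP_y = -0.111 × (23.7%) = -2.6%.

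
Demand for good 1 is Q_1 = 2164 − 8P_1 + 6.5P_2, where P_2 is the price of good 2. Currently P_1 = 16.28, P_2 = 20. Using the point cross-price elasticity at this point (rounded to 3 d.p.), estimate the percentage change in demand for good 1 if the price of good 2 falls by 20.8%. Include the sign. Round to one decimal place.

-1.2%

At P_1 = 16.28, P_2 = 20: Q_1 = 2163.76.
∂Q_1/∂P_2 = 6.5.
ε = (∂Q_1/∂P_2)(P_2/Q_1) = 6.5000 × 20/2163.76 ≈ 0.060.
%ΔQ_1 ≈ ε × %ΔP_2 = 0.060 × (-20.8%) = -1.2%.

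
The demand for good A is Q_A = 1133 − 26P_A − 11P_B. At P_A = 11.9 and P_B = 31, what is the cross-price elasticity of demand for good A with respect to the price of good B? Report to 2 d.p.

-0.71

At P_A = 11.9 and P_B = 31: Q_A = 482.6.
∂Q_A/∂P_B = -11.
ε = (∂Q_A/∂P_B)(P_B/Q_A) = -11 × (31/482.6) ≈ -0.71.
Since ε < 0, good A and good B are complements.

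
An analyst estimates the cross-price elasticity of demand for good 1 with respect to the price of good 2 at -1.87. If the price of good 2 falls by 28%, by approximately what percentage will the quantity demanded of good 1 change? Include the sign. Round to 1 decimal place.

%ΔQ ≈ ε × %ΔP of good 2 = -1.87 × (-28%) = 52.4%.
Demand for good 1 rises by about 52.4%.

52.4%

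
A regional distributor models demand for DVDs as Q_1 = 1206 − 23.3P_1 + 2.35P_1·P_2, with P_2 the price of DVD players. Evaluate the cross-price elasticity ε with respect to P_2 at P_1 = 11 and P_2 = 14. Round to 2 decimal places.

At P_1 = 11 and P_2 = 14: Q_1 = 1311.6.
∂Q_1/∂P_2 = 2.35P_1 = 2.35(11) = 25.8500.
ε = (∂Q_1/∂P_2)(P_2/Q_1) = 25.8500 × (14/1311.6) ≈ 0.28.

0.28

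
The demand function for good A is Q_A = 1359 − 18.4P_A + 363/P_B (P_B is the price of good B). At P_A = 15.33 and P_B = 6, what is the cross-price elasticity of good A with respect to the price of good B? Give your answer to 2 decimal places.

-0.05

At P_A = 15.33 and P_B = 6: Q_A = 1137.428.
∂Q_A/∂P_B = −363/P_B² = -10.0833.
ε = (∂Q_A/∂P_B)(P_B/Q_A) = -10.0833 × (6/1137.428) ≈ -0.05.
ε < 0: complements.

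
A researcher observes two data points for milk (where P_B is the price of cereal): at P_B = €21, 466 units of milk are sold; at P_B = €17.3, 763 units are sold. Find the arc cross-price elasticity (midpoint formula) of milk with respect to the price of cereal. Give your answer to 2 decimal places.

ΔQ_A = 763 − 466 = 297; ΔP_B = 17.3 − 21 = -3.7.
Midpoints: Q̄_A = 614.5, P̄_B = 19.15.
ε = (ΔQ_A/Q̄_A)/(ΔP_B/P̄_B) = (297/614.5)/(-3.7/19.15) ≈ -2.50.

-2.50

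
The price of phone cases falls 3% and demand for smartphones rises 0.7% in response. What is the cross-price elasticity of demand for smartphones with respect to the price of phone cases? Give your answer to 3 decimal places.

-0.233

ε = (%ΔQ of smartphones) / (%ΔP of phone cases) = (0.7%) / (-3%) ≈ -0.233.
Negative cross-price elasticity: complements.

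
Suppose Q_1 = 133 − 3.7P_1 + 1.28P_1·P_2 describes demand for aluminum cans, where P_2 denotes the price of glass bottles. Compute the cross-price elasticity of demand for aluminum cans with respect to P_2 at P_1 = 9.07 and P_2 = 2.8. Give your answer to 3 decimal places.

0.246

At P_1 = 9.07 and P_2 = 2.8: Q_1 = 131.948.
∂Q_1/∂P_2 = 1.28P_1 = 1.28(9.07) = 11.6096.
ε = (∂Q_1/∂P_2)(P_2/Q_1) = 11.6096 × (2.8/131.948) ≈ 0.246.
ε > 0: substitutes.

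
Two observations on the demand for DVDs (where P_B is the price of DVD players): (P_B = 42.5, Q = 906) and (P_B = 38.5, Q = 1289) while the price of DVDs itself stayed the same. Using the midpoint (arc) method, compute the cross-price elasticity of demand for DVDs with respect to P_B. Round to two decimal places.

-3.53

ΔQ_A = 1289 − 906 = 383; ΔP_B = 38.5 − 42.5 = -4.
Midpoints: Q̄_A = 1097.5, P̄_B = 40.50.
ε = (ΔQ_A/Q̄_A)/(ΔP_B/P̄_B) = (383/1097.5)/(-4/40.50) ≈ -3.53.
ε < 0: DVDs and DVD players are complements.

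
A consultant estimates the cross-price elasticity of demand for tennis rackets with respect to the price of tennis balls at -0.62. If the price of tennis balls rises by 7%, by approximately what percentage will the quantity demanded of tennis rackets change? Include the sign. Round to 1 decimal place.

%ΔQ ≈ ε × %ΔP of tennis balls = -0.62 × (7%) = -4.3%.

-4.3%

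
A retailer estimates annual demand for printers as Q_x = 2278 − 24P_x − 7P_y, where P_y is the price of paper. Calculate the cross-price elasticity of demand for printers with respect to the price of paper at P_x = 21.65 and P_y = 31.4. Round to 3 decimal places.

At P_x = 21.65 and P_y = 31.4: Q_x = 1538.6.
∂Q_x/∂P_y = -7.
ε = (∂Q_x/∂P_y)(P_y/Q_x) = -7 × (31.4/1538.6) ≈ -0.143.
Since ε < 0, printers and paper are complements.

-0.143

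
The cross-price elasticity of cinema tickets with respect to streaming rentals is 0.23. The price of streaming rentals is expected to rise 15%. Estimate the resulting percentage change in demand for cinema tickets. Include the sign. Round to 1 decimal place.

3.5%

%ΔQ ≈ ε × %ΔP of streaming rentals = 0.23 × (15%) = 3.5%.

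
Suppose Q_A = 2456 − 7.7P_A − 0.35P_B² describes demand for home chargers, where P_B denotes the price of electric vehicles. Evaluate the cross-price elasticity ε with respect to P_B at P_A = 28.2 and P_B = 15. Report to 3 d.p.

-0.073

At P_A = 28.2 and P_B = 15: Q_A = 2160.11.
∂Q_A/∂P_B = -0.7P_B = -0.7(15) = -10.5000.
ε = (∂Q_A/∂P_B)(P_B/Q_A) = -10.5000 × (15/2160.11) ≈ -0.073.
ε < 0: complements.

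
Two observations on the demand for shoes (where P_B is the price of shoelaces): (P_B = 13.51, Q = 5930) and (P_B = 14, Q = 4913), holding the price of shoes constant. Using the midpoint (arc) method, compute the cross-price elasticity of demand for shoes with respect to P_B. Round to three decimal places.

ΔQ_A = 4913 − 5930 = -1017; ΔP_B = 14 − 13.51 = 0.49.
Midpoints: Q̄_A = 5421.5, P̄_B = 13.75.
ε = (ΔQ_A/Q̄_A)/(ΔP_B/P̄_B) = (-1017/5421.5)/(0.49/13.75) ≈ -5.266.
ε < 0: shoes and shoelaces are complements.

-5.266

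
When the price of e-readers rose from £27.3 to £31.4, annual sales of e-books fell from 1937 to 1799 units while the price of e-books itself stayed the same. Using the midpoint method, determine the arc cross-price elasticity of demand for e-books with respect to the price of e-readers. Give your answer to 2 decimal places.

-0.53

ΔQ_A = 1799 − 1937 = -138; ΔP_B = 31.4 − 27.3 = 4.1.
Midpoints: Q̄_A = 1868.0, P̄_B = 29.35.
ε = (ΔQ_A/Q̄_A)/(ΔP_B/P̄_B) = (-138/1868.0)/(4.1/29.35) ≈ -0.53.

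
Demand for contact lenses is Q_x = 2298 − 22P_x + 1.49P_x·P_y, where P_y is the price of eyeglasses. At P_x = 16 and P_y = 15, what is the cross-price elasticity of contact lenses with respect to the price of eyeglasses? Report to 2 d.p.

At P_x = 16 and P_y = 15: Q_x = 2303.6.
∂Q_x/∂P_y = 1.49P_x = 1.49(16) = 23.8400.
ε = (∂Q_x/∂P_y)(P_y/Q_x) = 23.8400 × (15/2303.6) ≈ 0.16.

0.16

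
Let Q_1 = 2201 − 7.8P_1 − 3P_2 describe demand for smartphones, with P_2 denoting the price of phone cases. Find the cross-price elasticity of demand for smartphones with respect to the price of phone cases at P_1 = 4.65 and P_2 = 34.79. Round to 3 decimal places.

At P_1 = 4.65 and P_2 = 34.79: Q_1 = 2060.36.
∂Q_1/∂P_2 = -3.
ε = (∂Q_1/∂P_2)(P_2/Q_1) = -3 × (34.79/2060.36) ≈ -0.051.
Since ε < 0, smartphones and phone cases are complements.

-0.051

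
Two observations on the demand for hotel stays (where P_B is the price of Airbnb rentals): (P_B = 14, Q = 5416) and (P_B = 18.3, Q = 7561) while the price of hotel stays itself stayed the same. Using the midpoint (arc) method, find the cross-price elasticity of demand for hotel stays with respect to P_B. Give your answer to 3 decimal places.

1.242

ΔQ_A = 7561 − 5416 = 2145; ΔP_B = 18.3 − 14 = 4.3.
Midpoints: Q̄_A = 6488.5, P̄_B = 16.15.
ε = (ΔQ_A/Q̄_A)/(ΔP_B/P̄_B) = (2145/6488.5)/(4.3/16.15) ≈ 1.242.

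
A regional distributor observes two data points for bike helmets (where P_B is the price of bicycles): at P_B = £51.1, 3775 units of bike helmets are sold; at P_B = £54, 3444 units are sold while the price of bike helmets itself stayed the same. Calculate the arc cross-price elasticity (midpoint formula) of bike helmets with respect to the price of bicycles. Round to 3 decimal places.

ΔQ_A = 3444 − 3775 = -331; ΔP_B = 54 − 51.1 = 2.9.
Midpoints: Q̄_A = 3609.5, P̄_B = 52.55.
ε = (ΔQ_A/Q̄_A)/(ΔP_B/P̄_B) = (-331/3609.5)/(2.9/52.55) ≈ -1.662.

-1.662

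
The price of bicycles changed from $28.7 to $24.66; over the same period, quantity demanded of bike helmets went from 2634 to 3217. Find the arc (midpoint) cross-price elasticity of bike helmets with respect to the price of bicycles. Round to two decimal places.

-1.32

ΔQ_A = 3217 − 2634 = 583; ΔP_B = 24.66 − 28.7 = -4.04.
Midpoints: Q̄_A = 2925.5, P̄_B = 26.68.
ε = (ΔQ_A/Q̄_A)/(ΔP_B/P̄_B) = (583/2925.5)/(-4.04/26.68) ≈ -1.32.
ε < 0: bike helmets and bicycles are complements.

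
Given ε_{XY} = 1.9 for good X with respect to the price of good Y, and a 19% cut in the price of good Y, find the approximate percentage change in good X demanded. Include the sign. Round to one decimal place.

-36.1%

%ΔQ ≈ ε × %ΔP of good Y = 1.9 × (-19%) = -36.1%.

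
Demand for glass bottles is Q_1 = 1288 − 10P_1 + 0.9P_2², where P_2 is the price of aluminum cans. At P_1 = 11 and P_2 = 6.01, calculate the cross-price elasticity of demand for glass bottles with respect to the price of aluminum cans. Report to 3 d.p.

At P_1 = 11 and P_2 = 6.01: Q_1 = 1210.508.
∂Q_1/∂P_2 = 1.8P_2 = 1.8(6.01) = 10.8180.
ε = (∂Q_1/∂P_2)(P_2/Q_1) = 10.8180 × (6.01/1210.508) ≈ 0.054.
ε > 0: substitutes.

0.054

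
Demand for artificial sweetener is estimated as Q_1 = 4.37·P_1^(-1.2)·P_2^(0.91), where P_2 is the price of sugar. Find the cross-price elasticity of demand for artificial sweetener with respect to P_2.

In a log-linear (constant-elasticity) demand function, the coefficient on the exponent of P_2 is the cross-price elasticity.
ε = 0.91. Positive, so artificial sweetener and sugar are substitutes.

0.91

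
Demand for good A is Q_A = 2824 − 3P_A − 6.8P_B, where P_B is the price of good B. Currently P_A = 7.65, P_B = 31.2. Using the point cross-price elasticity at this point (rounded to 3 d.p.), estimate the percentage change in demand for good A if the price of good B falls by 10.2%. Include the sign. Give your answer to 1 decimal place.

At P_A = 7.65, P_B = 31.2: Q_A = 2588.89.
∂Q_A/∂P_B = -6.8.
ε = (∂Q_A/∂P_B)(P_B/Q_A) = -6.8000 × 31.2/2588.89 ≈ -0.082.
%ΔQ_A ≈ ε × %ΔP_B = -0.082 × (-10.2%) = 0.8%.

0.8%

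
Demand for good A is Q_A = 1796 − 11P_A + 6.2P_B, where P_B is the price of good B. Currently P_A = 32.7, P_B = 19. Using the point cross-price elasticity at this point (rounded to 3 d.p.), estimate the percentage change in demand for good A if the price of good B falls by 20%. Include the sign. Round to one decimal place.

At P_A = 32.7, P_B = 19: Q_A = 1554.1.
∂Q_A/∂P_B = 6.2.
ε = (∂Q_A/∂P_B)(P_B/Q_A) = 6.2000 × 19/1554.1 ≈ 0.076.
%ΔQ_A ≈ ε × %ΔP_B = 0.076 × (-20%) = -1.5%.

-1.5%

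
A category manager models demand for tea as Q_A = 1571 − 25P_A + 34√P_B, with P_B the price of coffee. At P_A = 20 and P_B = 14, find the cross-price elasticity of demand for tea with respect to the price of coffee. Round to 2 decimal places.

At P_A = 20 and P_B = 14: Q_A = 1198.216.
∂Q_A/∂P_B = 34/(2√P_B) = 34/(2√14) = 4.5434.
ε = (∂Q_A/∂P_B)(P_B/Q_A) = 4.5434 × (14/1198.216) ≈ 0.05.
ε > 0: substitutes.

0.05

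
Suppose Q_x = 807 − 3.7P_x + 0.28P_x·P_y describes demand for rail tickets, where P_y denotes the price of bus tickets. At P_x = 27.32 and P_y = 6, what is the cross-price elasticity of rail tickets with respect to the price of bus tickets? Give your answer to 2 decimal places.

0.06

At P_x = 27.32 and P_y = 6: Q_x = 751.814.
∂Q_x/∂P_y = 0.28P_x = 0.28(27.32) = 7.6496.
ε = (∂Q_x/∂P_y)(P_y/Q_x) = 7.6496 × (6/751.814) ≈ 0.06.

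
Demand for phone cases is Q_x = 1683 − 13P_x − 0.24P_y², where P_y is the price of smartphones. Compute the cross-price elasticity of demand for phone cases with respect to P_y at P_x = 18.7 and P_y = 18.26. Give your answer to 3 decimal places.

-0.118

At P_x = 18.7 and P_y = 18.26: Q_x = 1359.877.
∂Q_x/∂P_y = -0.48P_y = -0.48(18.26) = -8.7648.
ε = (∂Q_x/∂P_y)(P_y/Q_x) = -8.7648 × (18.26/1359.877) ≈ -0.118.
ε < 0: complements.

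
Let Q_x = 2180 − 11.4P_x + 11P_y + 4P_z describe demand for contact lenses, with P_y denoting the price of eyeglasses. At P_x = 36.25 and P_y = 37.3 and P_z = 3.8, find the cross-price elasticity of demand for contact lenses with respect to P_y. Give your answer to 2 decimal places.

At P_x = 36.25 and P_y = 37.3 and P_z = 3.8: Q_x = 2192.25.
∂Q_x/∂P_y = 11.
ε = (∂Q_x/∂P_y)(P_y/Q_x) = 11 × (37.3/2192.25) ≈ 0.19.
Since ε > 0, contact lenses and eyeglasses are substitutes.

0.19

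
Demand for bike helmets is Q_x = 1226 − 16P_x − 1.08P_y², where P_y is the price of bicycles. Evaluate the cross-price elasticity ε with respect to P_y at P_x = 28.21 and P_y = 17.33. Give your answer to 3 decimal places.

At P_x = 28.21 and P_y = 17.33: Q_x = 450.285.
∂Q_x/∂P_y = -2.16P_y = -2.16(17.33) = -37.4328.
ε = (∂Q_x/∂P_y)(P_y/Q_x) = -37.4328 × (17.33/450.285) ≈ -1.441.
ε < 0: complements.

-1.441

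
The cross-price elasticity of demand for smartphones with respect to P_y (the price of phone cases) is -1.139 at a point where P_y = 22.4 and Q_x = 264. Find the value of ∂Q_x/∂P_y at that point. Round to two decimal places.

-13.42

ε = (∂Q_x/∂P_y)·(P_y/Q_x) ⇒ ∂Q_x/∂P_y = ε·Q_x/P_y = -1.139 × 264/22.4 ≈ -13.42.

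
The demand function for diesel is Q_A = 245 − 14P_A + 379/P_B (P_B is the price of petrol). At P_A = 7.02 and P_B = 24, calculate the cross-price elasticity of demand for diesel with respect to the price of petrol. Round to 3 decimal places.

-0.097

At P_A = 7.02 and P_B = 24: Q_A = 162.512.
∂Q_A/∂P_B = −379/P_B² = -0.6580.
ε = (∂Q_A/∂P_B)(P_B/Q_A) = -0.6580 × (24/162.512) ≈ -0.097.
ε < 0: complements.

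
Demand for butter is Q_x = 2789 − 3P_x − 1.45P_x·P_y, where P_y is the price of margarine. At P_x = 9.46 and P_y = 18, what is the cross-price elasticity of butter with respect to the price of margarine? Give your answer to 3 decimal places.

-0.098

At P_x = 9.46 and P_y = 18: Q_x = 2513.714.
∂Q_x/∂P_y = -1.45P_x = -1.45(9.46) = -13.7170.
ε = (∂Q_x/∂P_y)(P_y/Q_x) = -13.7170 × (18/2513.714) ≈ -0.098.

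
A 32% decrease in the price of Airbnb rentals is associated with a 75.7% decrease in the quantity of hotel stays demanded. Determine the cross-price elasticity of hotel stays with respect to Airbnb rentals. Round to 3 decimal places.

ε = (%ΔQ of hotel stays) / (%ΔP of Airbnb rentals) = (-75.7%) / (-32%) ≈ 2.366.
Positive cross-price elasticity: substitutes.

2.366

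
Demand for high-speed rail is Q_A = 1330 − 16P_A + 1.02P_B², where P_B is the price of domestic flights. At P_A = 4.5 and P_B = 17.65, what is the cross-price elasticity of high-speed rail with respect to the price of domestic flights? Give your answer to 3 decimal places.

0.403

At P_A = 4.5 and P_B = 17.65: Q_A = 1575.753.
∂Q_A/∂P_B = 2.04P_B = 2.04(17.65) = 36.0060.
ε = (∂Q_A/∂P_B)(P_B/Q_A) = 36.0060 × (17.65/1575.753) ≈ 0.403.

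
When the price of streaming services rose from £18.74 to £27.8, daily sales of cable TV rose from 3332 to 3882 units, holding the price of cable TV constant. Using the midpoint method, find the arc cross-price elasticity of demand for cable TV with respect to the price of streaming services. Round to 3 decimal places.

ΔQ_A = 3882 − 3332 = 550; ΔP_B = 27.8 − 18.74 = 9.06.
Midpoints: Q̄_A = 3607.0, P̄_B = 23.27.
ε = (ΔQ_A/Q̄_A)/(ΔP_B/P̄_B) = (550/3607.0)/(9.06/23.27) ≈ 0.392.

0.392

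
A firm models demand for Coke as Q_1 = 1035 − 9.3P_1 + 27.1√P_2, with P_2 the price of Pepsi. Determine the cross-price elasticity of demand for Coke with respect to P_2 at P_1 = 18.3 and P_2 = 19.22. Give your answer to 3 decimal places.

0.060

At P_1 = 18.3 and P_2 = 19.22: Q_1 = 983.618.
∂Q_1/∂P_2 = 27.1/(2√P_2) = 27.1/(2√19.22) = 3.0907.
ε = (∂Q_1/∂P_2)(P_2/Q_1) = 3.0907 × (19.22/983.618) ≈ 0.060.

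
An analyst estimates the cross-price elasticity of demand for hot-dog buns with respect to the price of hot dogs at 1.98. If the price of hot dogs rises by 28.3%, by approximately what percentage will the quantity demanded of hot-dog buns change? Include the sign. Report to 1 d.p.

56.0%

%ΔQ ≈ ε × %ΔP of hot dogs = 1.98 × (28.3%) = 56.0%.
Demand for hot-dog buns rises by about 56.0%.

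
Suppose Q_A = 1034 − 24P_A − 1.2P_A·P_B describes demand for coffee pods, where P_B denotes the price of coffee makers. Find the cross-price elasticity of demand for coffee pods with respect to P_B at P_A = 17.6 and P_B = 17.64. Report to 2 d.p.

At P_A = 17.6 and P_B = 17.64: Q_A = 239.043.
∂Q_A/∂P_B = -1.2P_A = -1.2(17.6) = -21.1200.
ε = (∂Q_A/∂P_B)(P_B/Q_A) = -21.1200 × (17.64/239.043) ≈ -1.56.

-1.56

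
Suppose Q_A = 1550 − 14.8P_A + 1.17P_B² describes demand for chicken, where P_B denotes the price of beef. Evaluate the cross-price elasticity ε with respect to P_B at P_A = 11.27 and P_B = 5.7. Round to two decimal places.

0.05

At P_A = 11.27 and P_B = 5.7: Q_A = 1421.217.
∂Q_A/∂P_B = 2.34P_B = 2.34(5.7) = 13.3380.
ε = (∂Q_A/∂P_B)(P_B/Q_A) = 13.3380 × (5.7/1421.217) ≈ 0.05.
ε > 0: substitutes.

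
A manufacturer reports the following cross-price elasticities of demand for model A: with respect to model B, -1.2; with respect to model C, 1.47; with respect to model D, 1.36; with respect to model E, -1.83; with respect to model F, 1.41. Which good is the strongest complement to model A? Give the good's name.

Complements have ε < 0. The most negative value is -1.83 (model E).

model E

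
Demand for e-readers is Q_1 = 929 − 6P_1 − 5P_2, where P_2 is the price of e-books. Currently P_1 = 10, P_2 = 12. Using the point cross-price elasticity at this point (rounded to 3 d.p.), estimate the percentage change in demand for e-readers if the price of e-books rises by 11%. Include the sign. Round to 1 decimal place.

At P_1 = 10, P_2 = 12: Q_1 = 809.
∂Q_1/∂P_2 = -5.
ε = (∂Q_1/∂P_2)(P_2/Q_1) = -5.0000 × 12/809 ≈ -0.074.
%ΔQ_1 ≈ ε × %ΔP_2 = -0.074 × (11%) = -0.8%.

-0.8%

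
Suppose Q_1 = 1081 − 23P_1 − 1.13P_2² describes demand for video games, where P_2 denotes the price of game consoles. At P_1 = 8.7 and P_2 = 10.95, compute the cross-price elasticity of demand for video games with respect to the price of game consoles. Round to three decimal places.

-0.364

At P_1 = 8.7 and P_2 = 10.95: Q_1 = 745.410.
∂Q_1/∂P_2 = -2.26P_2 = -2.26(10.95) = -24.7470.
ε = (∂Q_1/∂P_2)(P_2/Q_1) = -24.7470 × (10.95/745.410) ≈ -0.364.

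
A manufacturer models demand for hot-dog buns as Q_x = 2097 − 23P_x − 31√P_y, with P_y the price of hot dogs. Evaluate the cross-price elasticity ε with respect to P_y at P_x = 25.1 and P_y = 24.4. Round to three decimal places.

-0.056

At P_x = 25.1 and P_y = 24.4: Q_x = 1366.571.
∂Q_x/∂P_y = -31/(2√P_y) = -31/(2√24.4) = -3.1379.
ε = (∂Q_x/∂P_y)(P_y/Q_x) = -3.1379 × (24.4/1366.571) ≈ -0.056.
ε < 0: complements.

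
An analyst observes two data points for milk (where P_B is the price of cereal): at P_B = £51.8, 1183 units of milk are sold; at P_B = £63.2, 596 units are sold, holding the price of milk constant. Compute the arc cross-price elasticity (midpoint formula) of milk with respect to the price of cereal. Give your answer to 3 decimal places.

-3.329

ΔQ_A = 596 − 1183 = -587; ΔP_B = 63.2 − 51.8 = 11.4.
Midpoints: Q̄_A = 889.5, P̄_B = 57.50.
ε = (ΔQ_A/Q̄_A)/(ΔP_B/P̄_B) = (-587/889.5)/(11.4/57.50) ≈ -3.329.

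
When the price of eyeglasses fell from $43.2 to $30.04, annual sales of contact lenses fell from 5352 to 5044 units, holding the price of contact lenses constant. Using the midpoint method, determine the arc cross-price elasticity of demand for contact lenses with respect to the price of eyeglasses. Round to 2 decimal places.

0.16

ΔQ_A = 5044 − 5352 = -308; ΔP_B = 30.04 − 43.2 = -13.16.
Midpoints: Q̄_A = 5198.0, P̄_B = 36.62.
ε = (ΔQ_A/Q̄_A)/(ΔP_B/P̄_B) = (-308/5198.0)/(-13.16/36.62) ≈ 0.16.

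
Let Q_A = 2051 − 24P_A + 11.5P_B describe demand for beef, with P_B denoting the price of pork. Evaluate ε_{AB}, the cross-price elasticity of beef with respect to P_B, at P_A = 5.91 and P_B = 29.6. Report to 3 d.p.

At P_A = 5.91 and P_B = 29.6: Q_A = 2249.56.
∂Q_A/∂P_B = 11.5.
ε = (∂Q_A/∂P_B)(P_B/Q_A) = 11.5 × (29.6/2249.56) ≈ 0.151.
Since ε > 0, beef and pork are substitutes.

0.151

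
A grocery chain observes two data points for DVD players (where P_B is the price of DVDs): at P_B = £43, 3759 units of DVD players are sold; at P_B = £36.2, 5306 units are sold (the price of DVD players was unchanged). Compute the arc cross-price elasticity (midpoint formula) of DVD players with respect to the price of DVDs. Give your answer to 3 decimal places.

-1.988

ΔQ_A = 5306 − 3759 = 1547; ΔP_B = 36.2 − 43 = -6.8.
Midpoints: Q̄_A = 4532.5, P̄_B = 39.60.
ε = (ΔQ_A/Q̄_A)/(ΔP_B/P̄_B) = (1547/4532.5)/(-6.8/39.60) ≈ -1.988.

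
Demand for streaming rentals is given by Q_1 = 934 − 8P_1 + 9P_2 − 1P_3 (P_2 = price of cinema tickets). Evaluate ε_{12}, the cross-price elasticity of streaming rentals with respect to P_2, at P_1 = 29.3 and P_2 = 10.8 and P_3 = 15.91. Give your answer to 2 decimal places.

At P_1 = 29.3 and P_2 = 10.8 and P_3 = 15.91: Q_1 = 780.89.
∂Q_1/∂P_2 = 9.
ε = (∂Q_1/∂P_2)(P_2/Q_1) = 9 × (10.8/780.89) ≈ 0.12.
Since ε > 0, streaming rentals and cinema tickets are substitutes.

0.12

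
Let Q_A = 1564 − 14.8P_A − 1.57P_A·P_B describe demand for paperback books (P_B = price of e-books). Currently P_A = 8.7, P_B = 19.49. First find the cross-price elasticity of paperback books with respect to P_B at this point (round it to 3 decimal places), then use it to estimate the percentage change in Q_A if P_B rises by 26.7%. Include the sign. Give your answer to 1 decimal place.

-6.1%

At P_A = 8.7, P_B = 19.49: Q_A = 1169.026.
∂Q_A/∂P_B = -1.57P_A = -13.6590.
ε = (∂Q_A/∂P_B)(P_B/Q_A) = -13.6590 × 19.49/1169.026 ≈ -0.228.
%ΔQ_A ≈ ε × %ΔP_B = -0.228 × (26.7%) = -6.1%.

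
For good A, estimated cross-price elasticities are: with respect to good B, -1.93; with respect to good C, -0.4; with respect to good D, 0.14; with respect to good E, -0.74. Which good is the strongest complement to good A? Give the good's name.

Complements have ε < 0. The most negative value is -1.93 (good B).

good B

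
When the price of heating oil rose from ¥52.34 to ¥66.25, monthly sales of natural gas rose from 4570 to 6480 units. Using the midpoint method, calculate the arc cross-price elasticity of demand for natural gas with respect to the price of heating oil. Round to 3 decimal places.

1.474

ΔQ_A = 6480 − 4570 = 1910; ΔP_B = 66.25 − 52.34 = 13.91.
Midpoints: Q̄_A = 5525.0, P̄_B = 59.30.
ε = (ΔQ_A/Q̄_A)/(ΔP_B/P̄_B) = (1910/5525.0)/(13.91/59.30) ≈ 1.474.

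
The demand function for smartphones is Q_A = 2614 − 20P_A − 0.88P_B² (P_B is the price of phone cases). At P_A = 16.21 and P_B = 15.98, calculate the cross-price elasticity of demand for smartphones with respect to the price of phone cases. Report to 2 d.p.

-0.22

At P_A = 16.21 and P_B = 15.98: Q_A = 2065.083.
∂Q_A/∂P_B = -1.76P_B = -1.76(15.98) = -28.1248.
ε = (∂Q_A/∂P_B)(P_B/Q_A) = -28.1248 × (15.98/2065.083) ≈ -0.22.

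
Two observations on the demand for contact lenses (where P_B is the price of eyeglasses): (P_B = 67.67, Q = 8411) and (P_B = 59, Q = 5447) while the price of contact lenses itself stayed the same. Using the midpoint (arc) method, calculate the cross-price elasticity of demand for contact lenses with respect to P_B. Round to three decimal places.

ΔQ_A = 5447 − 8411 = -2964; ΔP_B = 59 − 67.67 = -8.67.
Midpoints: Q̄_A = 6929.0, P̄_B = 63.34.
ε = (ΔQ_A/Q̄_A)/(ΔP_B/P̄_B) = (-2964/6929.0)/(-8.67/63.34) ≈ 3.125.

3.125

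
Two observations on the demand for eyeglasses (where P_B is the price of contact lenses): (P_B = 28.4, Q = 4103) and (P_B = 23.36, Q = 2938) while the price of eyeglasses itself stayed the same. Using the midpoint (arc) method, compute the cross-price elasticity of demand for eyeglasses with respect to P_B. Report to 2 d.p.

1.70

ΔQ_A = 2938 − 4103 = -1165; ΔP_B = 23.36 − 28.4 = -5.04.
Midpoints: Q̄_A = 3520.5, P̄_B = 25.88.
ε = (ΔQ_A/Q̄_A)/(ΔP_B/P̄_B) = (-1165/3520.5)/(-5.04/25.88) ≈ 1.70.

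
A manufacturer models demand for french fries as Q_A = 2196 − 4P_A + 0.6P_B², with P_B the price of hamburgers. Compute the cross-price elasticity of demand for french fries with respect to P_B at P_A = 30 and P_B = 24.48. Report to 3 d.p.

0.295

At P_A = 30 and P_B = 24.48: Q_A = 2435.562.
∂Q_A/∂P_B = 1.2P_B = 1.2(24.48) = 29.3760.
ε = (∂Q_A/∂P_B)(P_B/Q_A) = 29.3760 × (24.48/2435.562) ≈ 0.295.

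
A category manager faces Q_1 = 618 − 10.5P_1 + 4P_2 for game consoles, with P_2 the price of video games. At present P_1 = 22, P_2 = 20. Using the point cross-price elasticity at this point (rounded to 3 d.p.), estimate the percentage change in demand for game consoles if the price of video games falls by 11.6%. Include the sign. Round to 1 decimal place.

-2.0%

At P_1 = 22, P_2 = 20: Q_1 = 467.
∂Q_1/∂P_2 = 4.
ε = (∂Q_1/∂P_2)(P_2/Q_1) = 4.0000 × 20/467 ≈ 0.171.
%ΔQ_1 ≈ ε × %ΔP_2 = 0.171 × (-11.6%) = -2.0%.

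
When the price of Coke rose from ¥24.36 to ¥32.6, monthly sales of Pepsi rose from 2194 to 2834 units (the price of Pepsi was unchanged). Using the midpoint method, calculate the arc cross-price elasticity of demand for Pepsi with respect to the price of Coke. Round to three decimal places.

ΔQ_A = 2834 − 2194 = 640; ΔP_B = 32.6 − 24.36 = 8.24.
Midpoints: Q̄_A = 2514.0, P̄_B = 28.48.
ε = (ΔQ_A/Q̄_A)/(ΔP_B/P̄_B) = (640/2514.0)/(8.24/28.48) ≈ 0.880.
ε > 0: Pepsi and Coke are substitutes.

0.880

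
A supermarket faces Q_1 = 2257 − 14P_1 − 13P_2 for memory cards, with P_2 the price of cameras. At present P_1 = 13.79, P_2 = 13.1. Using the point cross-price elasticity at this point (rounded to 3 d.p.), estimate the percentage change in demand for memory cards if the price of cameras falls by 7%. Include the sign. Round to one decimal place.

0.6%

At P_1 = 13.79, P_2 = 13.1: Q_1 = 1893.64.
∂Q_1/∂P_2 = -13.
ε = (∂Q_1/∂P_2)(P_2/Q_1) = -13.0000 × 13.1/1893.64 ≈ -0.090.
%ΔQ_1 ≈ ε × %ΔP_2 = -0.090 × (-7%) = 0.6%.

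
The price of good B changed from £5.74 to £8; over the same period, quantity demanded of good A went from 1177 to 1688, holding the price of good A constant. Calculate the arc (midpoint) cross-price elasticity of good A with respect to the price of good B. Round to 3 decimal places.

1.084

ΔQ_A = 1688 − 1177 = 511; ΔP_B = 8 − 5.74 = 2.26.
Midpoints: Q̄_A = 1432.5, P̄_B = 6.87.
ε = (ΔQ_A/Q̄_A)/(ΔP_B/P̄_B) = (511/1432.5)/(2.26/6.87) ≈ 1.084.
ε > 0: good A and good B are substitutes.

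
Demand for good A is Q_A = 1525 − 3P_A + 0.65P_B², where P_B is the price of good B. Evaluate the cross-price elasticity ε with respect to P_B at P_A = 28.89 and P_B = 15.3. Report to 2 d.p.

0.19

At P_A = 28.89 and P_B = 15.3: Q_A = 1590.488.
∂Q_A/∂P_B = 1.3P_B = 1.3(15.3) = 19.8900.
ε = (∂Q_A/∂P_B)(P_B/Q_A) = 19.8900 × (15.3/1590.488) ≈ 0.19.
ε > 0: substitutes.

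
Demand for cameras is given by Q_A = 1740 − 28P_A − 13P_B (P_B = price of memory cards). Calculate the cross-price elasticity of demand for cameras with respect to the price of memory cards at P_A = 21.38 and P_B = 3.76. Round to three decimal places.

At P_A = 21.38 and P_B = 3.76: Q_A = 1092.48.
∂Q_A/∂P_B = -13.
ε = (∂Q_A/∂P_B)(P_B/Q_A) = -13 × (3.76/1092.48) ≈ -0.045.
Since ε < 0, cameras and memory cards are complements.

-0.045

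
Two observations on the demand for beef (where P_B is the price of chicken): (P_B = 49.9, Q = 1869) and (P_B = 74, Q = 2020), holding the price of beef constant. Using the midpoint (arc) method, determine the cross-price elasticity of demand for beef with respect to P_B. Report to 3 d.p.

0.200

ΔQ_A = 2020 − 1869 = 151; ΔP_B = 74 − 49.9 = 24.1.
Midpoints: Q̄_A = 1944.5, P̄_B = 61.95.
ε = (ΔQ_A/Q̄_A)/(ΔP_B/P̄_B) = (151/1944.5)/(24.1/61.95) ≈ 0.200.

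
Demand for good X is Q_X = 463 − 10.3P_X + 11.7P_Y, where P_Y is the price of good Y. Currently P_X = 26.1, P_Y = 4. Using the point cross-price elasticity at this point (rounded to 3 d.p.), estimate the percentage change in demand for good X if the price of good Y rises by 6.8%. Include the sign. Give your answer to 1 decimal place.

At P_X = 26.1, P_Y = 4: Q_X = 240.97.
∂Q_X/∂P_Y = 11.7.
ε = (∂Q_X/∂P_Y)(P_Y/Q_X) = 11.7000 × 4/240.97 ≈ 0.194.
%ΔQ_X ≈ ε × %ΔP_Y = 0.194 × (6.8%) = 1.3%.

1.3%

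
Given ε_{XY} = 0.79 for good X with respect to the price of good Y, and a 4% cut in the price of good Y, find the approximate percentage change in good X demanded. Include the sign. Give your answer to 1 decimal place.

-3.2%

%ΔQ ≈ ε × %ΔP of good Y = 0.79 × (-4%) = -3.2%.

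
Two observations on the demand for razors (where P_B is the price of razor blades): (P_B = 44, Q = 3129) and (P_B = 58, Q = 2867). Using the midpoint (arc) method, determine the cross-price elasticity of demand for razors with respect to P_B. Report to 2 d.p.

-0.32

ΔQ_A = 2867 − 3129 = -262; ΔP_B = 58 − 44 = 14.
Midpoints: Q̄_A = 2998.0, P̄_B = 51.00.
ε = (ΔQ_A/Q̄_A)/(ΔP_B/P̄_B) = (-262/2998.0)/(14/51.00) ≈ -0.32.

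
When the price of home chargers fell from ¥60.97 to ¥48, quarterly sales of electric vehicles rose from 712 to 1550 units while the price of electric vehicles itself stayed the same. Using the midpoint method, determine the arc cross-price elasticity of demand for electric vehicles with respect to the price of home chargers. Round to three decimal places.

ΔQ_A = 1550 − 712 = 838; ΔP_B = 48 − 60.97 = -12.97.
Midpoints: Q̄_A = 1131.0, P̄_B = 54.48.
ε = (ΔQ_A/Q̄_A)/(ΔP_B/P̄_B) = (838/1131.0)/(-12.97/54.48) ≈ -3.113.
ε < 0: electric vehicles and home chargers are complements.

-3.113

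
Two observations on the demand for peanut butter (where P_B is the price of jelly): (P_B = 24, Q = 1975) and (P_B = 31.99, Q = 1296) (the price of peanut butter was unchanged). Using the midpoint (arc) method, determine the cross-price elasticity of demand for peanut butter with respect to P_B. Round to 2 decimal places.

ΔQ_A = 1296 − 1975 = -679; ΔP_B = 31.99 − 24 = 7.99.
Midpoints: Q̄_A = 1635.5, P̄_B = 27.99.
ε = (ΔQ_A/Q̄_A)/(ΔP_B/P̄_B) = (-679/1635.5)/(7.99/27.99) ≈ -1.45.
ε < 0: peanut butter and jelly are complements.

-1.45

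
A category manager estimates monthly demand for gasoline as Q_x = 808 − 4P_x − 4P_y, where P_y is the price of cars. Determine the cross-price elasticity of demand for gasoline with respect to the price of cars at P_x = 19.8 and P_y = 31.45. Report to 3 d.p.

At P_x = 19.8 and P_y = 31.45: Q_x = 603.
∂Q_x/∂P_y = -4.
ε = (∂Q_x/∂P_y)(P_y/Q_x) = -4 × (31.45/603) ≈ -0.209.
Since ε < 0, gasoline and cars are complements.

-0.209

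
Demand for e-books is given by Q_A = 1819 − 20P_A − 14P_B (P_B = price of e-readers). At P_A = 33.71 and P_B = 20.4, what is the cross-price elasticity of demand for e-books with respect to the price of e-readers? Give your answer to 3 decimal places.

-0.332

At P_A = 33.71 and P_B = 20.4: Q_A = 859.2.
∂Q_A/∂P_B = -14.
ε = (∂Q_A/∂P_B)(P_B/Q_A) = -14 × (20.4/859.2) ≈ -0.332.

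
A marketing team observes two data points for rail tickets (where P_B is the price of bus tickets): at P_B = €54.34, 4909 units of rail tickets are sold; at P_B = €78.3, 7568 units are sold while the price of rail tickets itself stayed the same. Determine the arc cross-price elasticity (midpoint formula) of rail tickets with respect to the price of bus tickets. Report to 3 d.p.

ΔQ_A = 7568 − 4909 = 2659; ΔP_B = 78.3 − 54.34 = 23.96.
Midpoints: Q̄_A = 6238.5, P̄_B = 66.32.
ε = (ΔQ_A/Q̄_A)/(ΔP_B/P̄_B) = (2659/6238.5)/(23.96/66.32) ≈ 1.180.

1.180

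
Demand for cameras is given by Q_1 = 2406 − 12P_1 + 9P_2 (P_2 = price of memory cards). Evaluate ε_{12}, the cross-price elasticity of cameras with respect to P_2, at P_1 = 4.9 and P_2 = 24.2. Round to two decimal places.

0.08

At P_1 = 4.9 and P_2 = 24.2: Q_1 = 2565.
∂Q_1/∂P_2 = 9.
ε = (∂Q_1/∂P_2)(P_2/Q_1) = 9 × (24.2/2565) ≈ 0.08.
Since ε > 0, cameras and memory cards are substitutes.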